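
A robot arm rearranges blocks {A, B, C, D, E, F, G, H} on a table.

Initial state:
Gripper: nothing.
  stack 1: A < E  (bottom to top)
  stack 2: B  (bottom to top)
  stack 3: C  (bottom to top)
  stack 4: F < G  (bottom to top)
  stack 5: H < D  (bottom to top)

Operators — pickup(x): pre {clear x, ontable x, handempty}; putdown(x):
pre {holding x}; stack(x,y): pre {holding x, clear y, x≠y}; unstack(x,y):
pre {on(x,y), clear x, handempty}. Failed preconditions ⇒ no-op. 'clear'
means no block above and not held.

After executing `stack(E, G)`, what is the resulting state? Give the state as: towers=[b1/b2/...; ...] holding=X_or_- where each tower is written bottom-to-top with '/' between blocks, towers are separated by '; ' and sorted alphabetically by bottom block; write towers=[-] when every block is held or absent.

before: towers=[A/E; B; C; F/G; H/D] holding=-
pre[stack(E, G)]: holding(E) no, clear(G) yes, E≠G yes
holding(E) unmet → stack(E, G) is a no-op
after:  towers=[A/E; B; C; F/G; H/D] holding=-

towers=[A/E; B; C; F/G; H/D] holding=-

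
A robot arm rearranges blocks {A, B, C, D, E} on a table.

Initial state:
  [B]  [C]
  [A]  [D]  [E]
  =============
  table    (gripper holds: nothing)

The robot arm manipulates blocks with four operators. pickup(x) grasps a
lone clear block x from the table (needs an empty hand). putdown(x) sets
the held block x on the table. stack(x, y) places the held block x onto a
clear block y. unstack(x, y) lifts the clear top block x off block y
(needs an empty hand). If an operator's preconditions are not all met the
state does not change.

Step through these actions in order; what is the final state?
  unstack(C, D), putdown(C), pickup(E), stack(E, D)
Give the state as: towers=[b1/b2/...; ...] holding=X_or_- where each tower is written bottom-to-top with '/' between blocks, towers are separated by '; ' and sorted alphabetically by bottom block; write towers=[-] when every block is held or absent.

towers=[A/B; C; D/E] holding=-

step 1 (unstack(C, D)): towers=[A/B; D; E] holding=C
step 2 (putdown(C)): towers=[A/B; C; D; E] holding=-
step 3 (pickup(E)): towers=[A/B; C; D] holding=E
step 4 (stack(E, D)): towers=[A/B; C; D/E] holding=-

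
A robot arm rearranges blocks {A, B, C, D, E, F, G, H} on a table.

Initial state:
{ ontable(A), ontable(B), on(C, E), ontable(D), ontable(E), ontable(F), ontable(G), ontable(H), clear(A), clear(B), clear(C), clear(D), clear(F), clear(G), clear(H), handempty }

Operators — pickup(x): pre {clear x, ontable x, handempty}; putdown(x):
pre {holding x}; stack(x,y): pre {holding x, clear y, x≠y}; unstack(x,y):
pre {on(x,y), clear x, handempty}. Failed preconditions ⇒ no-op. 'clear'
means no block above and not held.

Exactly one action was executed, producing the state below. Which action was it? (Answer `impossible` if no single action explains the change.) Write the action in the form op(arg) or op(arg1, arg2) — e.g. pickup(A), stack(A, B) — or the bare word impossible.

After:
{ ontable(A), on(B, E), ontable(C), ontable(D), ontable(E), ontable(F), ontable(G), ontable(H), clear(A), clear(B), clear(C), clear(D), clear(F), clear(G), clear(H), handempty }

target: towers=[A; C; D; E/B; F; G; H] holding=-
         pickup(G) → towers=[A; B; D; E/C; F; H] holding=G
         pickup(A) → towers=[B; D; E/C; F; G; H] holding=A
         pickup(H) → towers=[A; B; D; E/C; F; G] holding=H
         pickup(B) → towers=[A; D; E/C; F; G; H] holding=B
         pickup(F) → towers=[A; B; D; E/C; G; H] holding=F
         pickup(D) → towers=[A; B; E/C; F; G; H] holding=D
     unstack(C, E) → towers=[A; B; D; E; F; G; H] holding=C
none of the 7 applicable actions match → impossible

impossible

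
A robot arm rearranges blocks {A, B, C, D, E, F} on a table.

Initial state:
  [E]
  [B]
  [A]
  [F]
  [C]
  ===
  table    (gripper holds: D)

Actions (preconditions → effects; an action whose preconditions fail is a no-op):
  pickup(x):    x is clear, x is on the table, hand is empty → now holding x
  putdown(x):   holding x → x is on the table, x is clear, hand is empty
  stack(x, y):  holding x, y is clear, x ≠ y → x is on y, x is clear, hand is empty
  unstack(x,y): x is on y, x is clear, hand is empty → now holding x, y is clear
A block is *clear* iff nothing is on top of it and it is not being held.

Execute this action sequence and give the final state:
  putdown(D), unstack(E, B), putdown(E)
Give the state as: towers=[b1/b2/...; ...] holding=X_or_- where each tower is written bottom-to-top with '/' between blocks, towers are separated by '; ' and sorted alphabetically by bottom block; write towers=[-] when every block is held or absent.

towers=[C/F/A/B; D; E] holding=-

step 1 (putdown(D)): towers=[C/F/A/B/E; D] holding=-
step 2 (unstack(E, B)): towers=[C/F/A/B; D] holding=E
step 3 (putdown(E)): towers=[C/F/A/B; D; E] holding=-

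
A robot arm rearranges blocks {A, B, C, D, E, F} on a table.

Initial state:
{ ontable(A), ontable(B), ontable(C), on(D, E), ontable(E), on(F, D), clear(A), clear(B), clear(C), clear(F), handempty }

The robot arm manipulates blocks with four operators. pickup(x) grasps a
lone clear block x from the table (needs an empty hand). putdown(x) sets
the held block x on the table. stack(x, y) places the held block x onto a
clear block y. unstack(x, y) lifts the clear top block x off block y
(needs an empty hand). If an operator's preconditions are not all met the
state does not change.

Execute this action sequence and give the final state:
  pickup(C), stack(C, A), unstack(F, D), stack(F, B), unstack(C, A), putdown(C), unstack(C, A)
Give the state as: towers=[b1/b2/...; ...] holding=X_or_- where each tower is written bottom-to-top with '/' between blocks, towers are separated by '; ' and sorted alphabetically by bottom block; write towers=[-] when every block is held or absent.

step 1 (pickup(C)): towers=[A; B; E/D/F] holding=C
step 2 (stack(C, A)): towers=[A/C; B; E/D/F] holding=-
step 3 (unstack(F, D)): towers=[A/C; B; E/D] holding=F
step 4 (stack(F, B)): towers=[A/C; B/F; E/D] holding=-
step 5 (unstack(C, A)): towers=[A; B/F; E/D] holding=C
step 6 (putdown(C)): towers=[A; B/F; C; E/D] holding=-
step 7 (unstack(C, A)) [no-op]: towers=[A; B/F; C; E/D] holding=-

towers=[A; B/F; C; E/D] holding=-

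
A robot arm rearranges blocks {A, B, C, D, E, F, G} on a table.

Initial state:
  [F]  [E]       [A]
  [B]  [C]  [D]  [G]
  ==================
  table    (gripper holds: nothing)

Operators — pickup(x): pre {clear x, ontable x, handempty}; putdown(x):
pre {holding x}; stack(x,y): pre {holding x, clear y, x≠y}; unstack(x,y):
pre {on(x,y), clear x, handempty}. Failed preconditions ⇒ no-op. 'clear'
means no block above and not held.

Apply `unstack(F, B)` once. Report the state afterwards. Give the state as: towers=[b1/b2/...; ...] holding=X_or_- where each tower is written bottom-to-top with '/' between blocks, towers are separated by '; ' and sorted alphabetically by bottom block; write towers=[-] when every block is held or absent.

towers=[B; C/E; D; G/A] holding=F

before: towers=[B/F; C/E; D; G/A] holding=-
pre[unstack(F, B)]: on(F,B) ✓, clear(F) ✓, handempty ✓
all met → apply unstack(F, B)
after:  towers=[B; C/E; D; G/A] holding=F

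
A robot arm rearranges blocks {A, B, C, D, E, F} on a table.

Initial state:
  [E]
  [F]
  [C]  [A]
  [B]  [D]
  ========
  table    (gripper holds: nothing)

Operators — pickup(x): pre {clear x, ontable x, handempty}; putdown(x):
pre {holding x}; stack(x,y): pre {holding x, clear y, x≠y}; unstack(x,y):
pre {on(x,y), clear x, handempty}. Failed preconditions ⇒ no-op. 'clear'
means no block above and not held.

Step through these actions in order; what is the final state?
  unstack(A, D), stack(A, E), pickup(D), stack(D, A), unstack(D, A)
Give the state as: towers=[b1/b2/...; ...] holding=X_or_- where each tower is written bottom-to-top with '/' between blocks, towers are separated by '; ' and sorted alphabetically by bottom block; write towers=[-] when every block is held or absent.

step 1 (unstack(A, D)): towers=[B/C/F/E; D] holding=A
step 2 (stack(A, E)): towers=[B/C/F/E/A; D] holding=-
step 3 (pickup(D)): towers=[B/C/F/E/A] holding=D
step 4 (stack(D, A)): towers=[B/C/F/E/A/D] holding=-
step 5 (unstack(D, A)): towers=[B/C/F/E/A] holding=D

towers=[B/C/F/E/A] holding=D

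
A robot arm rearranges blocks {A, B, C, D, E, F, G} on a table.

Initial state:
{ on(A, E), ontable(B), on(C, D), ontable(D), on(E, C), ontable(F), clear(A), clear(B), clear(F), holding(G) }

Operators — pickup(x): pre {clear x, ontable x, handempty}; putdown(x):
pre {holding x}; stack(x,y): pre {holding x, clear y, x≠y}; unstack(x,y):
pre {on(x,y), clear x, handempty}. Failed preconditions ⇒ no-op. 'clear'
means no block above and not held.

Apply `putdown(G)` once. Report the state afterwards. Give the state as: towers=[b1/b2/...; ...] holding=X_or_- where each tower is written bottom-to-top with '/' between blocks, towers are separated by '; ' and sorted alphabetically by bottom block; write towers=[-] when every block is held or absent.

before: towers=[B; D/C/E/A; F] holding=G
pre[putdown(G)]: holding(G) ok
all met → apply putdown(G)
after:  towers=[B; D/C/E/A; F; G] holding=-

towers=[B; D/C/E/A; F; G] holding=-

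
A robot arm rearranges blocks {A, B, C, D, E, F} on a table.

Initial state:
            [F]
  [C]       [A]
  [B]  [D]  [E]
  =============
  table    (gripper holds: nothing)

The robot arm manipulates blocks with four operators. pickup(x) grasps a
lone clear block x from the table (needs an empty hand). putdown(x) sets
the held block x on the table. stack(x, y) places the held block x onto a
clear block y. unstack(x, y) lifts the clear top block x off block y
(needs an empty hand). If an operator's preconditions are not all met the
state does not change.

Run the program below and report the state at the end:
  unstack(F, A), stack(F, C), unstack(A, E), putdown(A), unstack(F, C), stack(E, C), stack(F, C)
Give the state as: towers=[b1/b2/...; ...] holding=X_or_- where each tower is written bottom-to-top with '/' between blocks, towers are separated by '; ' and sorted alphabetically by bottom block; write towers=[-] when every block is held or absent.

step 1 (unstack(F, A)): towers=[B/C; D; E/A] holding=F
step 2 (stack(F, C)): towers=[B/C/F; D; E/A] holding=-
step 3 (unstack(A, E)): towers=[B/C/F; D; E] holding=A
step 4 (putdown(A)): towers=[A; B/C/F; D; E] holding=-
step 5 (unstack(F, C)): towers=[A; B/C; D; E] holding=F
step 6 (stack(E, C)) [no-op]: towers=[A; B/C; D; E] holding=F
step 7 (stack(F, C)): towers=[A; B/C/F; D; E] holding=-

towers=[A; B/C/F; D; E] holding=-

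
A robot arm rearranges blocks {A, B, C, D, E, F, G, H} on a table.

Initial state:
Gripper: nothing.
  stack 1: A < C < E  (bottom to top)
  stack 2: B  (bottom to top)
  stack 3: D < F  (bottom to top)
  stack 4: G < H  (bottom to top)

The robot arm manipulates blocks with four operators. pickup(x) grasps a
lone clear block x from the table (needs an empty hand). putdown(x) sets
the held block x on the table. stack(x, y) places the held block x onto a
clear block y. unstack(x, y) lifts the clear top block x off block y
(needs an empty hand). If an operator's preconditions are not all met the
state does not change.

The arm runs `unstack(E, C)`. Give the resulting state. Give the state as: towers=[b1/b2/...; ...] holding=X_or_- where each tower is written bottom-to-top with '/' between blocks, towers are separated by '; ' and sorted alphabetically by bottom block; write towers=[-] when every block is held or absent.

before: towers=[A/C/E; B; D/F; G/H] holding=-
pre[unstack(E, C)]: on(E,C) yes, clear(E) yes, handempty yes
all met → apply unstack(E, C)
after:  towers=[A/C; B; D/F; G/H] holding=E

towers=[A/C; B; D/F; G/H] holding=E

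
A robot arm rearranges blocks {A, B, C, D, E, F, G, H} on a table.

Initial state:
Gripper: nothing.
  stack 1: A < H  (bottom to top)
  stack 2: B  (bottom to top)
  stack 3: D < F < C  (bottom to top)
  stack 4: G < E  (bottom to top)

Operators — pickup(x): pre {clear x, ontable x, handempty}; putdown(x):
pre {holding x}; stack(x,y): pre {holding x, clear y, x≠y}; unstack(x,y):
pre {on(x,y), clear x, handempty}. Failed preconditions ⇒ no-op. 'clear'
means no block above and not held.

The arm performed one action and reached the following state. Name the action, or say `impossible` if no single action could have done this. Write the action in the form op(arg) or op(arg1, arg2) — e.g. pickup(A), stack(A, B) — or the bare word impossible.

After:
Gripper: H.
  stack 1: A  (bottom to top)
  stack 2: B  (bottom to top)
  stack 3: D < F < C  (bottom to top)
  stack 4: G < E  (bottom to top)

target: towers=[A; B; D/F/C; G/E] holding=H
     unstack(E, G) → towers=[A/H; B; D/F/C; G] holding=E
     unstack(H, A) → towers=[A; B; D/F/C; G/E] holding=H  ← match
         pickup(B) → towers=[A/H; D/F/C; G/E] holding=B
     unstack(C, F) → towers=[A/H; B; D/F; G/E] holding=C

unstack(H, A)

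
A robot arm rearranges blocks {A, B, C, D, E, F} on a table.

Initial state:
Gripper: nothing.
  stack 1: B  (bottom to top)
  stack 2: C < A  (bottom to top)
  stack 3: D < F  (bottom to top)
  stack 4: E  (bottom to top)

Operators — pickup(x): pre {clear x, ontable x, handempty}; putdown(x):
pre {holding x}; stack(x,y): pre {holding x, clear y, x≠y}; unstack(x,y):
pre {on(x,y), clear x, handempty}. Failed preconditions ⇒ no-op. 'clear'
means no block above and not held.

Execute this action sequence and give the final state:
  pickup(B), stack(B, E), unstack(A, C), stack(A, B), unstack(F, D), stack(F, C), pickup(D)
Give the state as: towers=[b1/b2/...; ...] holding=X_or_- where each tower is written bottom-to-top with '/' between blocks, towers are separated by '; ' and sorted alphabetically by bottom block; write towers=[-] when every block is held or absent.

towers=[C/F; E/B/A] holding=D

step 1 (pickup(B)): towers=[C/A; D/F; E] holding=B
step 2 (stack(B, E)): towers=[C/A; D/F; E/B] holding=-
step 3 (unstack(A, C)): towers=[C; D/F; E/B] holding=A
step 4 (stack(A, B)): towers=[C; D/F; E/B/A] holding=-
step 5 (unstack(F, D)): towers=[C; D; E/B/A] holding=F
step 6 (stack(F, C)): towers=[C/F; D; E/B/A] holding=-
step 7 (pickup(D)): towers=[C/F; E/B/A] holding=D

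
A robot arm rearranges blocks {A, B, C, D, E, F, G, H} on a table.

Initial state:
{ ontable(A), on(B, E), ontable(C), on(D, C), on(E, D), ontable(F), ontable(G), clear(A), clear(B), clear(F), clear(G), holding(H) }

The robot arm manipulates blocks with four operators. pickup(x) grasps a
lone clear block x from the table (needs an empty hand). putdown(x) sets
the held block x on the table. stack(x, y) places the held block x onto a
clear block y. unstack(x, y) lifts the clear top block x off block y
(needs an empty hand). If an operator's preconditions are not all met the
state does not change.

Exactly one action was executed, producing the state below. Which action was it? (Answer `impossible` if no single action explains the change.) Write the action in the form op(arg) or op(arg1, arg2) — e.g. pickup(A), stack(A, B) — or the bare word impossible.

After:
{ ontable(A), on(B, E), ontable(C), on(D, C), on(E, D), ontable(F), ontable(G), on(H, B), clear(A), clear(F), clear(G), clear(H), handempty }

target: towers=[A; C/D/E/B/H; F; G] holding=-
        putdown(H) → towers=[A; C/D/E/B; F; G; H] holding=-
       stack(H, G) → towers=[A; C/D/E/B; F; G/H] holding=-
       stack(H, A) → towers=[A/H; C/D/E/B; F; G] holding=-
       stack(H, B) → towers=[A; C/D/E/B/H; F; G] holding=-  ← match
       stack(H, F) → towers=[A; C/D/E/B; F/H; G] holding=-

stack(H, B)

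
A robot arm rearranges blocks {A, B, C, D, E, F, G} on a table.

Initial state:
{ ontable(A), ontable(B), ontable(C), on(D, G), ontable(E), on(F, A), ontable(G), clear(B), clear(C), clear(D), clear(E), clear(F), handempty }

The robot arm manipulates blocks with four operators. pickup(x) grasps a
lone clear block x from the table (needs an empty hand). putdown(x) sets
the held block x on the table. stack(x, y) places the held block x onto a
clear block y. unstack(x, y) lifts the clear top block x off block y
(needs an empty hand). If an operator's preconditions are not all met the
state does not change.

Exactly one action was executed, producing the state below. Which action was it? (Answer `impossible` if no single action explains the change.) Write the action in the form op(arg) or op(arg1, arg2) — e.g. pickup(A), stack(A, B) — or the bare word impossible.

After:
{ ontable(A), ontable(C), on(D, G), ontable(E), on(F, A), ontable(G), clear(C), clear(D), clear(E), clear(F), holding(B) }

target: towers=[A/F; C; E; G/D] holding=B
         pickup(B) → towers=[A/F; C; E; G/D] holding=B  ← match
     unstack(F, A) → towers=[A; B; C; E; G/D] holding=F
     unstack(D, G) → towers=[A/F; B; C; E; G] holding=D
         pickup(E) → towers=[A/F; B; C; G/D] holding=E
         pickup(C) → towers=[A/F; B; E; G/D] holding=C

pickup(B)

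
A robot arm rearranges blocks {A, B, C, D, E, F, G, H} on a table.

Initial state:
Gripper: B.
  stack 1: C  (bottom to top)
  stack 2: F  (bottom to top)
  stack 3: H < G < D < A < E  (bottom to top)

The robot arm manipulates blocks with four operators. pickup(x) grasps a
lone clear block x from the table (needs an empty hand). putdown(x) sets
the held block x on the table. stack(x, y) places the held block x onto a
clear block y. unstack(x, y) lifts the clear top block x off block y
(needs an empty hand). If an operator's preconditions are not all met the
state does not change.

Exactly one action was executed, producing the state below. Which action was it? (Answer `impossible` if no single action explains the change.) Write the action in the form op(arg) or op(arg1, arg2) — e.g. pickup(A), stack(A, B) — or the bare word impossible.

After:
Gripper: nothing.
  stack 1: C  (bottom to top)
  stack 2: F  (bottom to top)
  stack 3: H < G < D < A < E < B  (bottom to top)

stack(B, E)

target: towers=[C; F; H/G/D/A/E/B] holding=-
        putdown(B) → towers=[B; C; F; H/G/D/A/E] holding=-
       stack(B, E) → towers=[C; F; H/G/D/A/E/B] holding=-  ← match
       stack(B, F) → towers=[C; F/B; H/G/D/A/E] holding=-
       stack(B, C) → towers=[C/B; F; H/G/D/A/E] holding=-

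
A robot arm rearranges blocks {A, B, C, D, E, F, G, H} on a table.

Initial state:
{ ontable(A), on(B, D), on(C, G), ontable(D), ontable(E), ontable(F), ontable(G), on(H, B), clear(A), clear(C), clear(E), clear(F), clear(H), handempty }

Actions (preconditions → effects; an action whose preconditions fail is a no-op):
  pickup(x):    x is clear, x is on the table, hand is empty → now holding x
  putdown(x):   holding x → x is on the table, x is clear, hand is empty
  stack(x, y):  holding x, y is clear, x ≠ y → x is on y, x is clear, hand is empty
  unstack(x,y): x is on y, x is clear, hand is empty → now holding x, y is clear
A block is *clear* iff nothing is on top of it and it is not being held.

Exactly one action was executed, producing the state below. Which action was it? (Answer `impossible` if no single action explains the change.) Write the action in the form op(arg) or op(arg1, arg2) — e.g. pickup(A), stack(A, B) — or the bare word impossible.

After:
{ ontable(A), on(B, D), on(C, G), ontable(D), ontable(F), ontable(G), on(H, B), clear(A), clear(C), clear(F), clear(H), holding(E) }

pickup(E)

target: towers=[A; D/B/H; F; G/C] holding=E
         pickup(A) → towers=[D/B/H; E; F; G/C] holding=A
         pickup(E) → towers=[A; D/B/H; F; G/C] holding=E  ← match
     unstack(H, B) → towers=[A; D/B; E; F; G/C] holding=H
         pickup(F) → towers=[A; D/B/H; E; G/C] holding=F
     unstack(C, G) → towers=[A; D/B/H; E; F; G] holding=C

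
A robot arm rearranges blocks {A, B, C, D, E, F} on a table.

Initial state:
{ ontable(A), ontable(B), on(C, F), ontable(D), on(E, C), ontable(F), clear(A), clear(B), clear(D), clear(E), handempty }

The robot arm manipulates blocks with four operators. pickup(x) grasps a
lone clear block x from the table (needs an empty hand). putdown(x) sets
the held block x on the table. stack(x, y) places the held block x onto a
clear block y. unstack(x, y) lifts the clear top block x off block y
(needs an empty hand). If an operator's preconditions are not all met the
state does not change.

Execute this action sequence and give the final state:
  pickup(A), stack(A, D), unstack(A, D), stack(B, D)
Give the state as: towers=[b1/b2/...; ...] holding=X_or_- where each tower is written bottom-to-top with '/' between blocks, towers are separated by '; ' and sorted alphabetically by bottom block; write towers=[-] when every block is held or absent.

step 1 (pickup(A)): towers=[B; D; F/C/E] holding=A
step 2 (stack(A, D)): towers=[B; D/A; F/C/E] holding=-
step 3 (unstack(A, D)): towers=[B; D; F/C/E] holding=A
step 4 (stack(B, D)) [no-op]: towers=[B; D; F/C/E] holding=A

towers=[B; D; F/C/E] holding=A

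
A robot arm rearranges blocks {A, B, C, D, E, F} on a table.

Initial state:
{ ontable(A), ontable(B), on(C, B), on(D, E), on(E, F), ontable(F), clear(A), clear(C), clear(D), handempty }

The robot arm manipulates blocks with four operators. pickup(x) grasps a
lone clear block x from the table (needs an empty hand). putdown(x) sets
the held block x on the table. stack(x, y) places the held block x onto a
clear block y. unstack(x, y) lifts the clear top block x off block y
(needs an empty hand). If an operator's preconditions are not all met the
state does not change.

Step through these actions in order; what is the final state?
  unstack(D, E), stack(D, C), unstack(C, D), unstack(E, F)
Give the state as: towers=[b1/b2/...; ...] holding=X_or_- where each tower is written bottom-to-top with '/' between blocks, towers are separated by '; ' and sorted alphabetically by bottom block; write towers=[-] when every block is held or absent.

step 1 (unstack(D, E)): towers=[A; B/C; F/E] holding=D
step 2 (stack(D, C)): towers=[A; B/C/D; F/E] holding=-
step 3 (unstack(C, D)) [no-op]: towers=[A; B/C/D; F/E] holding=-
step 4 (unstack(E, F)): towers=[A; B/C/D; F] holding=E

towers=[A; B/C/D; F] holding=E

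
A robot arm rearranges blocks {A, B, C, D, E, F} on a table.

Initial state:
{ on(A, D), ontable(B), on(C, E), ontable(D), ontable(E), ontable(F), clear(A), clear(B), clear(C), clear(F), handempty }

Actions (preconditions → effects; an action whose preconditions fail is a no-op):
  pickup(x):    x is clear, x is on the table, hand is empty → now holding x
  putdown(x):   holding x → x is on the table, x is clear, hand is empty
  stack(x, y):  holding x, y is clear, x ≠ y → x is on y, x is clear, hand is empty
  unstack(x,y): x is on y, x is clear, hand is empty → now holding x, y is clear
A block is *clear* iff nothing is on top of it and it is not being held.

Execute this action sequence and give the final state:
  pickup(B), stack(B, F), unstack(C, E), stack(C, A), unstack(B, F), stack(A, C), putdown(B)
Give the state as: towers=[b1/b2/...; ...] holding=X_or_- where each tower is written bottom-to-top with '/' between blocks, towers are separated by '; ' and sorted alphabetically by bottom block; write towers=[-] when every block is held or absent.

step 1 (pickup(B)): towers=[D/A; E/C; F] holding=B
step 2 (stack(B, F)): towers=[D/A; E/C; F/B] holding=-
step 3 (unstack(C, E)): towers=[D/A; E; F/B] holding=C
step 4 (stack(C, A)): towers=[D/A/C; E; F/B] holding=-
step 5 (unstack(B, F)): towers=[D/A/C; E; F] holding=B
step 6 (stack(A, C)) [no-op]: towers=[D/A/C; E; F] holding=B
step 7 (putdown(B)): towers=[B; D/A/C; E; F] holding=-

towers=[B; D/A/C; E; F] holding=-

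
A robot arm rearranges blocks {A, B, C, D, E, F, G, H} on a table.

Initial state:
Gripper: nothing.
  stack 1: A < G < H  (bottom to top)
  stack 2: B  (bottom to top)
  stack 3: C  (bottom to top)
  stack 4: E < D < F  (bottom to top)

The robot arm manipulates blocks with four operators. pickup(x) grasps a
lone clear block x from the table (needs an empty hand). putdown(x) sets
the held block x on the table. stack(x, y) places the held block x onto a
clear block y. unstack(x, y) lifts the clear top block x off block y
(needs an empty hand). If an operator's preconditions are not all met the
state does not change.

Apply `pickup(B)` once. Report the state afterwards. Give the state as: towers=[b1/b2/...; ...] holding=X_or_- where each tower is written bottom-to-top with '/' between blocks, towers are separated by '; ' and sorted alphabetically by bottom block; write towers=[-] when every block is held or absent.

before: towers=[A/G/H; B; C; E/D/F] holding=-
pre[pickup(B)]: clear(B) yes, ontable(B) yes, handempty yes
all met → apply pickup(B)
after:  towers=[A/G/H; C; E/D/F] holding=B

towers=[A/G/H; C; E/D/F] holding=B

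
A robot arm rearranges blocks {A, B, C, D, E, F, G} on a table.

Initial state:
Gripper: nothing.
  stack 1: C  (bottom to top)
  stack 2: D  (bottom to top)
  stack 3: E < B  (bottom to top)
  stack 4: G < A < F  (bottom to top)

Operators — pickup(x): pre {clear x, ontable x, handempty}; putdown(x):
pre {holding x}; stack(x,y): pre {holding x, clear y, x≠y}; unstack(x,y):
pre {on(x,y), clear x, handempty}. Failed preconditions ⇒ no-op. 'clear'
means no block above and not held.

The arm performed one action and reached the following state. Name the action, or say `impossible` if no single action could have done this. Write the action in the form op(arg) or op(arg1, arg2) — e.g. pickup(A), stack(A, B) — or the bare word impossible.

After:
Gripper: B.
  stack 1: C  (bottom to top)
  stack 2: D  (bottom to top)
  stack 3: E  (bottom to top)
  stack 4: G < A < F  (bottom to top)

unstack(B, E)

target: towers=[C; D; E; G/A/F] holding=B
     unstack(B, E) → towers=[C; D; E; G/A/F] holding=B  ← match
     unstack(F, A) → towers=[C; D; E/B; G/A] holding=F
         pickup(D) → towers=[C; E/B; G/A/F] holding=D
         pickup(C) → towers=[D; E/B; G/A/F] holding=C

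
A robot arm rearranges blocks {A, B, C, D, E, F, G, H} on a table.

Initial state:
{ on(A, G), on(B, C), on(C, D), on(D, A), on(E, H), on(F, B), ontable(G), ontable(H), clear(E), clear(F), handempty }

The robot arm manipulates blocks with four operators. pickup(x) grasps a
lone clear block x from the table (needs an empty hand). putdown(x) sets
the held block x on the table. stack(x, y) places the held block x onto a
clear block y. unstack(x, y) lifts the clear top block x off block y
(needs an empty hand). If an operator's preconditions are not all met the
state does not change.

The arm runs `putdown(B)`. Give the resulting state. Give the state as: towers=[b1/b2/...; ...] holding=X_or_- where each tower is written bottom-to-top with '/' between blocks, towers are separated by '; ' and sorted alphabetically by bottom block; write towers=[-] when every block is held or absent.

before: towers=[G/A/D/C/B/F; H/E] holding=-
pre[putdown(B)]: holding(B) ✗
holding(B) unmet → putdown(B) is a no-op
after:  towers=[G/A/D/C/B/F; H/E] holding=-

towers=[G/A/D/C/B/F; H/E] holding=-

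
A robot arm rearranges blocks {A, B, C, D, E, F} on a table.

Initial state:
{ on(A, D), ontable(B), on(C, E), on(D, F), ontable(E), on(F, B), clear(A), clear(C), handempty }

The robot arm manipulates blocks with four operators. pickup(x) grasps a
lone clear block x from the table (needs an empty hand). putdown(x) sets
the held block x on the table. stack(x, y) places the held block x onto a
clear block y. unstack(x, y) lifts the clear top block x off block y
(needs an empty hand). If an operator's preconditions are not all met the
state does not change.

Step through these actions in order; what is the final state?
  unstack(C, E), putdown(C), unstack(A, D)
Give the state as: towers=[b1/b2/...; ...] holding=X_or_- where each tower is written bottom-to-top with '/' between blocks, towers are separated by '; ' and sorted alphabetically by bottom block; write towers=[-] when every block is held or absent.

step 1 (unstack(C, E)): towers=[B/F/D/A; E] holding=C
step 2 (putdown(C)): towers=[B/F/D/A; C; E] holding=-
step 3 (unstack(A, D)): towers=[B/F/D; C; E] holding=A

towers=[B/F/D; C; E] holding=A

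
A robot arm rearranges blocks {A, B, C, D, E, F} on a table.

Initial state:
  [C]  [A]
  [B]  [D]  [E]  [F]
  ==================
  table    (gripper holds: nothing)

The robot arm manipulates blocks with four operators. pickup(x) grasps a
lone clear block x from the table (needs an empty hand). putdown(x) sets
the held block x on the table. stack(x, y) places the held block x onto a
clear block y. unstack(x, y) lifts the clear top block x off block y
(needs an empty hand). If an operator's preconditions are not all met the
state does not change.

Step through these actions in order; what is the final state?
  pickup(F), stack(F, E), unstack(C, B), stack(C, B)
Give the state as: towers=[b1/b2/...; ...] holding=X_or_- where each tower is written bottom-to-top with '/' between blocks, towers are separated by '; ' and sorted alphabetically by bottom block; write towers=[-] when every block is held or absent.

step 1 (pickup(F)): towers=[B/C; D/A; E] holding=F
step 2 (stack(F, E)): towers=[B/C; D/A; E/F] holding=-
step 3 (unstack(C, B)): towers=[B; D/A; E/F] holding=C
step 4 (stack(C, B)): towers=[B/C; D/A; E/F] holding=-

towers=[B/C; D/A; E/F] holding=-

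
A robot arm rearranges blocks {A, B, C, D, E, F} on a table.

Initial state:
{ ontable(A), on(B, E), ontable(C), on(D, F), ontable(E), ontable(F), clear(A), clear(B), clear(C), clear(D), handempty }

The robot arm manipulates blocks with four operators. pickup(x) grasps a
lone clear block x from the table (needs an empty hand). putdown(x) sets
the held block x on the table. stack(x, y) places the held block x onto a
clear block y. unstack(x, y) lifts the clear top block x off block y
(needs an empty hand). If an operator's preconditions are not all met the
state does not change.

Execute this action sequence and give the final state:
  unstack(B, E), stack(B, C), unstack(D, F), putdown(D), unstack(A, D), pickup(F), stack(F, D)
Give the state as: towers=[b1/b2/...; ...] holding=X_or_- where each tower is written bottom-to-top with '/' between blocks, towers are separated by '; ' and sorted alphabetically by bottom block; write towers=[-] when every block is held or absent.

step 1 (unstack(B, E)): towers=[A; C; E; F/D] holding=B
step 2 (stack(B, C)): towers=[A; C/B; E; F/D] holding=-
step 3 (unstack(D, F)): towers=[A; C/B; E; F] holding=D
step 4 (putdown(D)): towers=[A; C/B; D; E; F] holding=-
step 5 (unstack(A, D)) [no-op]: towers=[A; C/B; D; E; F] holding=-
step 6 (pickup(F)): towers=[A; C/B; D; E] holding=F
step 7 (stack(F, D)): towers=[A; C/B; D/F; E] holding=-

towers=[A; C/B; D/F; E] holding=-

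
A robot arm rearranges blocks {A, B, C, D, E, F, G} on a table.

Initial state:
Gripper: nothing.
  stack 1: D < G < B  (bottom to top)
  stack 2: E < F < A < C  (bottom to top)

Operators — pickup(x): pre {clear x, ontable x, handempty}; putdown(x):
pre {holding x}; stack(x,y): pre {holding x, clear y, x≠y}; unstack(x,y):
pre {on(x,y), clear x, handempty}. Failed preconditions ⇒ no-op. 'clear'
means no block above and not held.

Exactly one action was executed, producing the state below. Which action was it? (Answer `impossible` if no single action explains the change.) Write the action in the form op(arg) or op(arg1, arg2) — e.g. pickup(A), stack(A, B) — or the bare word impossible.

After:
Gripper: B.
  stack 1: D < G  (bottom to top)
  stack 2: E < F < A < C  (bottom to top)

unstack(B, G)

target: towers=[D/G; E/F/A/C] holding=B
     unstack(B, G) → towers=[D/G; E/F/A/C] holding=B  ← match
     unstack(C, A) → towers=[D/G/B; E/F/A] holding=C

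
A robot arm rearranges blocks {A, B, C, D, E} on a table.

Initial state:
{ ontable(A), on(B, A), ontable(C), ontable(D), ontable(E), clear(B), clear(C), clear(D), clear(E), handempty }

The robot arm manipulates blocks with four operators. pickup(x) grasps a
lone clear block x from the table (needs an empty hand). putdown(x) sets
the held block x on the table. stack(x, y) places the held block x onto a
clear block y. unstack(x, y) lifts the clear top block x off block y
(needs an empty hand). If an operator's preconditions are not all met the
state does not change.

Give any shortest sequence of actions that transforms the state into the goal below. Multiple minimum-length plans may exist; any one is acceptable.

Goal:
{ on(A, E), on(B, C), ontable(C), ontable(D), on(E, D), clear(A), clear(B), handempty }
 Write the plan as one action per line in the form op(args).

step 1 (unstack(B, A)): towers=[A; C; D; E] holding=B
step 2 (stack(B, C)): towers=[A; C/B; D; E] holding=-
step 3 (pickup(E)): towers=[A; C/B; D] holding=E
step 4 (stack(E, D)): towers=[A; C/B; D/E] holding=-
step 5 (pickup(A)): towers=[C/B; D/E] holding=A
step 6 (stack(A, E)): towers=[C/B; D/E/A] holding=-
goal check: towers=[C/B; D/E/A] holding=- — reached (length 6, optimal by BFS)

unstack(B, A)
stack(B, C)
pickup(E)
stack(E, D)
pickup(A)
stack(A, E)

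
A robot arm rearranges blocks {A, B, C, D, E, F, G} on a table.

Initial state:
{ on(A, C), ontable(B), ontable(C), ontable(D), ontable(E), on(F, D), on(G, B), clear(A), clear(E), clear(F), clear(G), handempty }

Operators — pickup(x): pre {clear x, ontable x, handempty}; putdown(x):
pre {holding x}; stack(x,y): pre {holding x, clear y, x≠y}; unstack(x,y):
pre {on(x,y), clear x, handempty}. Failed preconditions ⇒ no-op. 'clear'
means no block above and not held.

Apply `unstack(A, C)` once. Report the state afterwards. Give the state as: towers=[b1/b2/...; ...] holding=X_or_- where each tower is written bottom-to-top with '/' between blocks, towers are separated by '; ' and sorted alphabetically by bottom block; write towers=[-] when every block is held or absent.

towers=[B/G; C; D/F; E] holding=A

before: towers=[B/G; C/A; D/F; E] holding=-
pre[unstack(A, C)]: on(A,C) ok, clear(A) ok, handempty ok
all met → apply unstack(A, C)
after:  towers=[B/G; C; D/F; E] holding=A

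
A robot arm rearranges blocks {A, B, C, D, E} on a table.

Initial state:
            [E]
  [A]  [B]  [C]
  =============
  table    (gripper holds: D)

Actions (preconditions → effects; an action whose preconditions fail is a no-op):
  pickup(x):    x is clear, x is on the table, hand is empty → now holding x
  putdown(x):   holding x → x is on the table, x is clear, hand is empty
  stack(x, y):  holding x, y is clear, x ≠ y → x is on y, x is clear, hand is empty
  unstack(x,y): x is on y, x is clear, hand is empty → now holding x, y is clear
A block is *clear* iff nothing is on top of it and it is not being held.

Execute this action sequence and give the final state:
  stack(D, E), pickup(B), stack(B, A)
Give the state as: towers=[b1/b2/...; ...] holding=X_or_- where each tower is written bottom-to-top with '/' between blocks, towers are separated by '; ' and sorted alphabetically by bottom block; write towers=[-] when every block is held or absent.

towers=[A/B; C/E/D] holding=-

step 1 (stack(D, E)): towers=[A; B; C/E/D] holding=-
step 2 (pickup(B)): towers=[A; C/E/D] holding=B
step 3 (stack(B, A)): towers=[A/B; C/E/D] holding=-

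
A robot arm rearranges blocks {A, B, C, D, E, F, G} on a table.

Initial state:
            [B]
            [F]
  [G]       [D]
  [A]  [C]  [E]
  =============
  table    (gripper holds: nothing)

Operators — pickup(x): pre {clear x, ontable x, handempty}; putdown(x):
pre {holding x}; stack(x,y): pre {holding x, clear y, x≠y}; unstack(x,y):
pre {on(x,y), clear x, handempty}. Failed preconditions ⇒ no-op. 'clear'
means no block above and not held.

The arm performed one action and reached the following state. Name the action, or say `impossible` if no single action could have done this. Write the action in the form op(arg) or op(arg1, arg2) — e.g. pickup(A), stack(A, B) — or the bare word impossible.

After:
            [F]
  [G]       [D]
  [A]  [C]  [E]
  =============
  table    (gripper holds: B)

unstack(B, F)

target: towers=[A/G; C; E/D/F] holding=B
     unstack(B, F) → towers=[A/G; C; E/D/F] holding=B  ← match
     unstack(G, A) → towers=[A; C; E/D/F/B] holding=G
         pickup(C) → towers=[A/G; E/D/F/B] holding=C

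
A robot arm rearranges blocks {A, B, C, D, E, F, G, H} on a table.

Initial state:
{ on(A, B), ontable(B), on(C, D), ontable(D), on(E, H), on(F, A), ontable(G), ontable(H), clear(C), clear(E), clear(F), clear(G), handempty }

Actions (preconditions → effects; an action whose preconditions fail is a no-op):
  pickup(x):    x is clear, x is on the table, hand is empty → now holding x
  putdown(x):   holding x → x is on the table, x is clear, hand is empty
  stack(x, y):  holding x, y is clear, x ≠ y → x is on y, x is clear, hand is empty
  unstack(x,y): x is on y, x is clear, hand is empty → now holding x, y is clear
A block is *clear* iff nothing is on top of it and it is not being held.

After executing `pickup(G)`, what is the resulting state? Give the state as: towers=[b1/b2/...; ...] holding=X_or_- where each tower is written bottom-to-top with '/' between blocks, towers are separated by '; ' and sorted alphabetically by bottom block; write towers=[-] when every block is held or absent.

before: towers=[B/A/F; D/C; G; H/E] holding=-
pre[pickup(G)]: clear(G) ✓, ontable(G) ✓, handempty ✓
all met → apply pickup(G)
after:  towers=[B/A/F; D/C; H/E] holding=G

towers=[B/A/F; D/C; H/E] holding=G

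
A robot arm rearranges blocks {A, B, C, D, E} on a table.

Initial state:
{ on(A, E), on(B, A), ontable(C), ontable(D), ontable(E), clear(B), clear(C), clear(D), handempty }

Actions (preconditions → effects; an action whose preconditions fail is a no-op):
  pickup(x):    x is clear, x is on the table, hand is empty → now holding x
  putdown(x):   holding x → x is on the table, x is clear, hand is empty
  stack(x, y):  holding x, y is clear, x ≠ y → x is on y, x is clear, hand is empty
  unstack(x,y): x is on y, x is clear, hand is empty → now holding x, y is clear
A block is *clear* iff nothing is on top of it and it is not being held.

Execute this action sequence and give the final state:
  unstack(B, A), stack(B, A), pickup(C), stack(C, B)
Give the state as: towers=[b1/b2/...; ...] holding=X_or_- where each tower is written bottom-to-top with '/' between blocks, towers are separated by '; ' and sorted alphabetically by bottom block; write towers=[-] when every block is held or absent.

step 1 (unstack(B, A)): towers=[C; D; E/A] holding=B
step 2 (stack(B, A)): towers=[C; D; E/A/B] holding=-
step 3 (pickup(C)): towers=[D; E/A/B] holding=C
step 4 (stack(C, B)): towers=[D; E/A/B/C] holding=-

towers=[D; E/A/B/C] holding=-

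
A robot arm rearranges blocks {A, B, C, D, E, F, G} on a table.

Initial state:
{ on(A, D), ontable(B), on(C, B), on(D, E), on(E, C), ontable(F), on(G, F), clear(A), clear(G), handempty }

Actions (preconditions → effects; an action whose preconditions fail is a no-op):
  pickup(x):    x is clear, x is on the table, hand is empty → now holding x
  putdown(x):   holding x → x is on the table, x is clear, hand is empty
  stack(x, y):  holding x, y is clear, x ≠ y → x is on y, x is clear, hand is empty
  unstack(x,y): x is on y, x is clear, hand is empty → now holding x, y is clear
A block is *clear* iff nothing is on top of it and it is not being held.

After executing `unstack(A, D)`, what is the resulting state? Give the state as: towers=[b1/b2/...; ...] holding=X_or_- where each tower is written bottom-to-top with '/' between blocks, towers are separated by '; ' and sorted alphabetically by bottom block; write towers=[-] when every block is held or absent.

before: towers=[B/C/E/D/A; F/G] holding=-
pre[unstack(A, D)]: on(A,D) ✓, clear(A) ✓, handempty ✓
all met → apply unstack(A, D)
after:  towers=[B/C/E/D; F/G] holding=A

towers=[B/C/E/D; F/G] holding=A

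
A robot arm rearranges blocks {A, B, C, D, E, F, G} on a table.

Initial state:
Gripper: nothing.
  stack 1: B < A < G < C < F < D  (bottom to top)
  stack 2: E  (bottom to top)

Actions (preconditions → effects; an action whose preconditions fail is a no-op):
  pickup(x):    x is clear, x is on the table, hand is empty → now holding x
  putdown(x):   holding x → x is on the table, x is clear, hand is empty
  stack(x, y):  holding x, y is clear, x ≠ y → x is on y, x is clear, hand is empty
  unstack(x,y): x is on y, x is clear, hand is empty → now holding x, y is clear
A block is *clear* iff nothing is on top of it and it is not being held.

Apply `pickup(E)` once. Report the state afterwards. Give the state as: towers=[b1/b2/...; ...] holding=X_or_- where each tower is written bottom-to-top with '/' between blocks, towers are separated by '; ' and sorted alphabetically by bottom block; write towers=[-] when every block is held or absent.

before: towers=[B/A/G/C/F/D; E] holding=-
pre[pickup(E)]: clear(E) yes, ontable(E) yes, handempty yes
all met → apply pickup(E)
after:  towers=[B/A/G/C/F/D] holding=E

towers=[B/A/G/C/F/D] holding=E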